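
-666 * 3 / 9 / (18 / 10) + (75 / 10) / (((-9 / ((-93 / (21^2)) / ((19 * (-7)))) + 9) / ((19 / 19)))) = -962997 / 7808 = -123.33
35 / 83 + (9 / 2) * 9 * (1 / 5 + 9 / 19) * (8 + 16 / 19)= 36206023 / 149815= 241.67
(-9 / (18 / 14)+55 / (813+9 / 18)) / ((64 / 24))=-33837 / 13016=-2.60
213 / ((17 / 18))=225.53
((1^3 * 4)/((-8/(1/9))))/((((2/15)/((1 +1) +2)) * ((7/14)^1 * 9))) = -10/27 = -0.37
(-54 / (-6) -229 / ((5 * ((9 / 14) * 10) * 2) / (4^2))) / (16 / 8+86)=-10799 / 19800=-0.55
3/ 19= 0.16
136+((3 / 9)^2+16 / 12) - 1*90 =427 / 9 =47.44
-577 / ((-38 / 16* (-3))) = -4616 / 57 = -80.98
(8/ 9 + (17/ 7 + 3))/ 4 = 199/ 126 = 1.58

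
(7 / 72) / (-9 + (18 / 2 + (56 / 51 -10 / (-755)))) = 17969 / 205392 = 0.09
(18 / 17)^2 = 324 / 289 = 1.12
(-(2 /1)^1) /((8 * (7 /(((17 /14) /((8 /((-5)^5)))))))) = 53125 /3136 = 16.94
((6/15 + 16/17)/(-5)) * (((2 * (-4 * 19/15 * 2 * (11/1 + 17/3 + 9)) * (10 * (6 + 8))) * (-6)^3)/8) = -224155008/425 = -527423.55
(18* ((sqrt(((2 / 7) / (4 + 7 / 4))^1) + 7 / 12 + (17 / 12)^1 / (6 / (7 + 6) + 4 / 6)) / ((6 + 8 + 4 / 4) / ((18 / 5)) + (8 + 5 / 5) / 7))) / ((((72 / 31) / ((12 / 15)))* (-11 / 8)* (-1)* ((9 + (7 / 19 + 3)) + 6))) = 56544* sqrt(322) / 101100065 + 4003433 / 48352205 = 0.09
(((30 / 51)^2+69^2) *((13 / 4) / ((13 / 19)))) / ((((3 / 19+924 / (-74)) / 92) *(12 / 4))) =-422731245119 / 7514289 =-56256.99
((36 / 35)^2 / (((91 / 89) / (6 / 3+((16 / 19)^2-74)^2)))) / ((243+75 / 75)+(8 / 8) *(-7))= 26924611737888 / 1147675144525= 23.46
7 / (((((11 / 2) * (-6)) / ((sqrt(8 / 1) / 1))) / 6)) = -28 * sqrt(2) / 11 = -3.60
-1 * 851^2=-724201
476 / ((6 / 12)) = 952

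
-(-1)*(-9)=-9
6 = 6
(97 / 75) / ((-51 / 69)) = -2231 / 1275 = -1.75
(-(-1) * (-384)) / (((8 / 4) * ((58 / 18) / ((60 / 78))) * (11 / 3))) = -51840 / 4147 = -12.50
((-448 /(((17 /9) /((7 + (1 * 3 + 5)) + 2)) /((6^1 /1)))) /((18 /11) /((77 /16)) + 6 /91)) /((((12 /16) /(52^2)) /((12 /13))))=-147751059456 /745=-198323569.74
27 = 27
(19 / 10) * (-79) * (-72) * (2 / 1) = 108072 / 5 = 21614.40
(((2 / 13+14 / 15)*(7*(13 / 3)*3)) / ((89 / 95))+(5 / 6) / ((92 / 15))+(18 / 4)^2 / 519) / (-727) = -899021461 / 6178877688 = -0.15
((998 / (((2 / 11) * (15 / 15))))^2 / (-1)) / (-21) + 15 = 30129436 / 21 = 1434735.05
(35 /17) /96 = 35 /1632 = 0.02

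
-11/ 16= -0.69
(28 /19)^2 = 784 /361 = 2.17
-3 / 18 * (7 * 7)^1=-49 / 6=-8.17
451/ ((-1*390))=-451/ 390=-1.16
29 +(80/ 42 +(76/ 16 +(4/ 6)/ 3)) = 9041/ 252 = 35.88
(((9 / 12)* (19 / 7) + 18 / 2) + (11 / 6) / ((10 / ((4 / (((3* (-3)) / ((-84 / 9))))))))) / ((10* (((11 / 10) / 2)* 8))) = 0.27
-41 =-41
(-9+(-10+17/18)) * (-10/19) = 1625/171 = 9.50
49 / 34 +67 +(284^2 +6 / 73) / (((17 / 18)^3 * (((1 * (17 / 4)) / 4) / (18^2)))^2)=10763536740852718727455 / 1018460586386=10568437193.08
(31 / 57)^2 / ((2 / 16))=7688 / 3249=2.37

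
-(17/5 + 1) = -22/5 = -4.40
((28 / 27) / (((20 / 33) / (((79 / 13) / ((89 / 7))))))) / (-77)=-553 / 52065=-0.01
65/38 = 1.71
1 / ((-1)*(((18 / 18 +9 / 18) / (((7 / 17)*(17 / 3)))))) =-14 / 9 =-1.56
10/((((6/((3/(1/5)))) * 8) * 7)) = 25/56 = 0.45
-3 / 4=-0.75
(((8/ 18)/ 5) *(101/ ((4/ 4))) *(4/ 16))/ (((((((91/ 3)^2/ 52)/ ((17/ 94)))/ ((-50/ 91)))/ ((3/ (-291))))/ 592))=20329280/ 264271553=0.08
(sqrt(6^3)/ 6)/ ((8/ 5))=5 * sqrt(6)/ 8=1.53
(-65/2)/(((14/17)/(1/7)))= -1105/196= -5.64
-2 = -2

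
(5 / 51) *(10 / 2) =25 / 51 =0.49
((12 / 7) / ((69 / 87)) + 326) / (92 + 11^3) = 52834 / 229103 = 0.23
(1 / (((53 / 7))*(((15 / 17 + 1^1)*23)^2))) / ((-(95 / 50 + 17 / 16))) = -10115 / 425265216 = -0.00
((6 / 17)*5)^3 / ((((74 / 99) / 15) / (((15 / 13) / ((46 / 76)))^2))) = 400.79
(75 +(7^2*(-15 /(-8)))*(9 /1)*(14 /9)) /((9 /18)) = 5445 /2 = 2722.50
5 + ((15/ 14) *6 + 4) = 108/ 7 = 15.43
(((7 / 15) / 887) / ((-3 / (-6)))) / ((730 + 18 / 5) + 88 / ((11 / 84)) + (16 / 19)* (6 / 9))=133 / 177735286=0.00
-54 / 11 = -4.91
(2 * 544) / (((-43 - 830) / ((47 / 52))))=-12784 / 11349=-1.13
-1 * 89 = -89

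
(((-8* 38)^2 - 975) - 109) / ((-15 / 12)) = -365328 / 5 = -73065.60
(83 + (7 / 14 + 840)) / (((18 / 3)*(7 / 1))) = 1847 / 84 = 21.99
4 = 4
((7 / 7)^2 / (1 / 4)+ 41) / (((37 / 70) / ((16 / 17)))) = 50400 / 629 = 80.13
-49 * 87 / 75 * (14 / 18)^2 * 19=-1322951 / 2025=-653.31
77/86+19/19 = 163/86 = 1.90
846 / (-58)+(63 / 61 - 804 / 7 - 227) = -4401049 / 12383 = -355.41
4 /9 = 0.44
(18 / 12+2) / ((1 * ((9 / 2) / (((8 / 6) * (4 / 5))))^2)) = 3584 / 18225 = 0.20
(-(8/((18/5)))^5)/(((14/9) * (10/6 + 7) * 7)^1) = -800000/1393119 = -0.57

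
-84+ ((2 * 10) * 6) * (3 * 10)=3516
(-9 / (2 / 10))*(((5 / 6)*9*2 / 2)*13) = -8775 / 2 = -4387.50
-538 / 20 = -269 / 10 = -26.90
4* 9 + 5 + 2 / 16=41.12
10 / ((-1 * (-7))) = 10 / 7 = 1.43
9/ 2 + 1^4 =11/ 2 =5.50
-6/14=-3/7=-0.43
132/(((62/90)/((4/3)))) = 7920/31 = 255.48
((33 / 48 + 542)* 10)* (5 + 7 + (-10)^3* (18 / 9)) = -10788627.50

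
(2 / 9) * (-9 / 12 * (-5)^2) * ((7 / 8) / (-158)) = 175 / 7584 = 0.02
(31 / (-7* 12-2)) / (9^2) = -31 / 6966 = -0.00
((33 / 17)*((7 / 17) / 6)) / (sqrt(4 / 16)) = 0.27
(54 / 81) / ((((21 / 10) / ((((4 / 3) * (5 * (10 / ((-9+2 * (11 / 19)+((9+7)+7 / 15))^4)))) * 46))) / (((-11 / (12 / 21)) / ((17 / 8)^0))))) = -7727628046875 / 2281432014481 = -3.39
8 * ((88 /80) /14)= 22 /35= 0.63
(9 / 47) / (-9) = -0.02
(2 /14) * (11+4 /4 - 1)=11 /7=1.57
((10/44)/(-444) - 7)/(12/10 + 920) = -0.01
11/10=1.10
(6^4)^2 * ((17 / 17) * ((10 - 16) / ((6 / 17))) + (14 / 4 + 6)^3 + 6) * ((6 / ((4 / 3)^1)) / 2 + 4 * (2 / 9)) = 4462197336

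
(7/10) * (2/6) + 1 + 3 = 127/30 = 4.23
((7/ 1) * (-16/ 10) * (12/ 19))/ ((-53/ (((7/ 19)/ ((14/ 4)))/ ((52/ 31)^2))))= 80724/ 16167385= 0.00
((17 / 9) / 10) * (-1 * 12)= -2.27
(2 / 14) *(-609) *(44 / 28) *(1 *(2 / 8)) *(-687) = 657459 / 28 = 23480.68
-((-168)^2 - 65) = -28159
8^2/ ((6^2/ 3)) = 16/ 3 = 5.33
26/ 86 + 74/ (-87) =-0.55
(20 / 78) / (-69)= -10 / 2691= -0.00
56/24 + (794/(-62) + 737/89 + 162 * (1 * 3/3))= 1322729/8277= 159.81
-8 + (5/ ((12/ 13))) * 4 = 13.67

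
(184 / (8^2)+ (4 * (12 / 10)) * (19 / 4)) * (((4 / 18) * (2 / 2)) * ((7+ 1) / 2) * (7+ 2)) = 1027 / 5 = 205.40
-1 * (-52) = 52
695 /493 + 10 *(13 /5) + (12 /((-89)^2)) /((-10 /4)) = 535170533 /19525265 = 27.41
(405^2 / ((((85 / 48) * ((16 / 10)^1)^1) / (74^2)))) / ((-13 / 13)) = -5389205400 / 17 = -317012082.35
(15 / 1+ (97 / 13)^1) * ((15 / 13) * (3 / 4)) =3285 / 169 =19.44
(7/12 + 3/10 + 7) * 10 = 473/6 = 78.83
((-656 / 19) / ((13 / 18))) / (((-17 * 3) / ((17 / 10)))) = 1968 / 1235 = 1.59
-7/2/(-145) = 7/290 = 0.02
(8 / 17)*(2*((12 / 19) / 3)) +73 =23643 / 323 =73.20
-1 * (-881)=881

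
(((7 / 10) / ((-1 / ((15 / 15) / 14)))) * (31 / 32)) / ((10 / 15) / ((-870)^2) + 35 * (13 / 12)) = -3519585 / 2755116064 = -0.00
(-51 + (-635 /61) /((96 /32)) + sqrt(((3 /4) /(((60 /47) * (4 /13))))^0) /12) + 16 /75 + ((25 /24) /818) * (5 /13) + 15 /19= -394763402257 /7394883600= -53.38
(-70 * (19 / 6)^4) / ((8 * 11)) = -4561235 / 57024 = -79.99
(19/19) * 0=0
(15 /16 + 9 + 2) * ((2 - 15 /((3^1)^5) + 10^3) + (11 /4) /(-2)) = 123837715 /10368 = 11944.22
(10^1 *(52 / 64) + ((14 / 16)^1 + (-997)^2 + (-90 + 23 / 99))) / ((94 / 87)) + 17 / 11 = 2853572749 / 3102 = 919913.85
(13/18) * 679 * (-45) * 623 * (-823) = 22629294415/2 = 11314647207.50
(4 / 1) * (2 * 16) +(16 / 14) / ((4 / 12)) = 131.43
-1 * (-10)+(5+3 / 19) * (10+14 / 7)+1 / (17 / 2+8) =45116 / 627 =71.96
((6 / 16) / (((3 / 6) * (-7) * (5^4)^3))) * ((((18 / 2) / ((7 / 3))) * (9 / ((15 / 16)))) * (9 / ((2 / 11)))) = -48114 / 59814453125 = -0.00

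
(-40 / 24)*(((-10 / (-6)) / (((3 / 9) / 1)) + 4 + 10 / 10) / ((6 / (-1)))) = 25 / 9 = 2.78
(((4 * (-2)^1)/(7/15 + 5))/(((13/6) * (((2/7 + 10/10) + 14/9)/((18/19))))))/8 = -51030/1812733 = -0.03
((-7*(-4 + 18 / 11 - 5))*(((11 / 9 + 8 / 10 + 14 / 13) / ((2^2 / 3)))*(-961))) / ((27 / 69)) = -841527519 / 2860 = -294240.39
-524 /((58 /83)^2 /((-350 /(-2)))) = -157930325 /841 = -187788.73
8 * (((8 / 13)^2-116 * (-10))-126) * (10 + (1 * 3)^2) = 26571120 / 169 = 157225.56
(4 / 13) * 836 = 3344 / 13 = 257.23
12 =12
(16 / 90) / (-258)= -4 / 5805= -0.00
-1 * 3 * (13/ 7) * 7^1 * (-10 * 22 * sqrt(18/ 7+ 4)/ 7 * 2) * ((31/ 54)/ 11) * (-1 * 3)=-8060 * sqrt(322)/ 147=-983.89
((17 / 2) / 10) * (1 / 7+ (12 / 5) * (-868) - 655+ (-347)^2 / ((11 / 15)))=1056729741 / 7700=137237.63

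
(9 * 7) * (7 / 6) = 73.50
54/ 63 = 6/ 7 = 0.86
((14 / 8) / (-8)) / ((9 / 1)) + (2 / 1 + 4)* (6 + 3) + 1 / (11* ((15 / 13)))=856223 / 15840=54.05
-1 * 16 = -16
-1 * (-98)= 98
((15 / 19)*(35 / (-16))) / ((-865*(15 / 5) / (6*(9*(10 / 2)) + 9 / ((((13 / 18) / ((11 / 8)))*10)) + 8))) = 1018157 / 5469568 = 0.19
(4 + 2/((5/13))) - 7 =11/5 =2.20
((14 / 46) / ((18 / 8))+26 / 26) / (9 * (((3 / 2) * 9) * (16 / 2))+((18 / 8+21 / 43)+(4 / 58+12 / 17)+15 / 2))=19927060 / 17254606923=0.00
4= 4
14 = 14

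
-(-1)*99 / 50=99 / 50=1.98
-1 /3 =-0.33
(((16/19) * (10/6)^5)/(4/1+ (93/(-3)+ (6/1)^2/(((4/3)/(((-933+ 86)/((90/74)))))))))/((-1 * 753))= 31250/40916117169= 0.00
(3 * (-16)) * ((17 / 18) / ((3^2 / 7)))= -952 / 27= -35.26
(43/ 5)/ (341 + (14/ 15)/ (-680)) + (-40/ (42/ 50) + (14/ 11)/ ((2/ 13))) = -15796484617/ 401730483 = -39.32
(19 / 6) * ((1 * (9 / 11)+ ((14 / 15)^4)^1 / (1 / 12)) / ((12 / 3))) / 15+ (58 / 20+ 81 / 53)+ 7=42330976753 / 3541725000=11.95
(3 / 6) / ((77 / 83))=83 / 154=0.54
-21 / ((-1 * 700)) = 3 / 100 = 0.03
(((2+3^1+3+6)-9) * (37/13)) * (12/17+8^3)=1612460/221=7296.20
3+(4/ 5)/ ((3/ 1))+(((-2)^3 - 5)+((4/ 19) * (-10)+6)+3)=-809/ 285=-2.84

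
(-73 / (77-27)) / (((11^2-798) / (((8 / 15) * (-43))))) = -12556 / 253875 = -0.05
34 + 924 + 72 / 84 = 6712 / 7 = 958.86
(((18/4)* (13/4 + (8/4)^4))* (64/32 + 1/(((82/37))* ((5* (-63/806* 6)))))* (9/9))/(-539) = -140069/482160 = -0.29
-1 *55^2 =-3025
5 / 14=0.36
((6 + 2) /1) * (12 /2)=48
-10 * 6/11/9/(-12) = 5/99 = 0.05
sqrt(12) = 2 * sqrt(3) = 3.46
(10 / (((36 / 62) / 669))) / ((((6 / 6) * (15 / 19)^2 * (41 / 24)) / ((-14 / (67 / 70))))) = -3913089824 / 24723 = -158277.31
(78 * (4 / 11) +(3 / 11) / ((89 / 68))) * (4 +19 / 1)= 643356 / 979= 657.16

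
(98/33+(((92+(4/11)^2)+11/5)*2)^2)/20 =19544224721/10980750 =1779.86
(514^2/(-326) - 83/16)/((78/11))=-23398067/203424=-115.02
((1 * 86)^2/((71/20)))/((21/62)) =9171040/1491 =6150.93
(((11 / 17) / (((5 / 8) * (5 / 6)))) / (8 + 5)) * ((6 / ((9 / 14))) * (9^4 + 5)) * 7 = 226500736 / 5525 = 40995.61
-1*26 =-26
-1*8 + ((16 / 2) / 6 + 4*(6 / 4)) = -2 / 3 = -0.67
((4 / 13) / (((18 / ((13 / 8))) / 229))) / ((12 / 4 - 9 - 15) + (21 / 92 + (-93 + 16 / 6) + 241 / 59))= -310753 / 5228157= -0.06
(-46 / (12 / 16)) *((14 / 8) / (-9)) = 11.93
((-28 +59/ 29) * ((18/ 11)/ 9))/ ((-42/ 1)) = 251/ 2233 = 0.11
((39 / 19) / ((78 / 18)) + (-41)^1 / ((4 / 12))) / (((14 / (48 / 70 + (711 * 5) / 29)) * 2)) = -72820422 / 134995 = -539.43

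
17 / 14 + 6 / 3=45 / 14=3.21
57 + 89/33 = 1970/33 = 59.70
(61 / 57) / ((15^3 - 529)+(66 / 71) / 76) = 8662 / 23035623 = 0.00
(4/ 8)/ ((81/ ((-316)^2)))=49928/ 81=616.40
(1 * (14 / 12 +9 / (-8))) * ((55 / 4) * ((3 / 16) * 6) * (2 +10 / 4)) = 1485 / 512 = 2.90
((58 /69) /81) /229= 58 /1279881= 0.00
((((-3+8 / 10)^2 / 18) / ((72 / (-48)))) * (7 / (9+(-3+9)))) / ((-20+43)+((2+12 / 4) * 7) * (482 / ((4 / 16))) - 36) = -847 / 683103375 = -0.00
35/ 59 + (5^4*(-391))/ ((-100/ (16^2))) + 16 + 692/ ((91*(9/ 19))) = 30231195133/ 48321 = 625632.65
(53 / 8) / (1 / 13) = 689 / 8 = 86.12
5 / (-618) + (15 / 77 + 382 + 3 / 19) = 382.34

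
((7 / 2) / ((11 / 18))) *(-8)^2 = 4032 / 11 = 366.55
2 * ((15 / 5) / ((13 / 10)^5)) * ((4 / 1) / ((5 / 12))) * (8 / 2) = 23040000 / 371293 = 62.05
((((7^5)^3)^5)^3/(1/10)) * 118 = 16555450783047058552013563268568539297939869829141388011100277981488678120050266837671975524389597642301139911665081105230339498580448279678504500197985706885741435983851872129629889283414152260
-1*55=-55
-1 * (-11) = 11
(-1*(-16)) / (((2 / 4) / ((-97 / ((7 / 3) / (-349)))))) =3249888 / 7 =464269.71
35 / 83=0.42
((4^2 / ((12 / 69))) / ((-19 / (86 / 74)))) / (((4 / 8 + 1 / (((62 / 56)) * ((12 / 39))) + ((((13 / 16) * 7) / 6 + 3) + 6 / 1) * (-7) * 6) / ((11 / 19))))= 21583936 / 2745277567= 0.01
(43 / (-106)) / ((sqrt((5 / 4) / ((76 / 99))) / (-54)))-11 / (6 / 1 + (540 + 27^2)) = -11 / 1275 + 1548 * sqrt(1045) / 2915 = 17.16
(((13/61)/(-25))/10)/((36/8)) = -13/68625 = -0.00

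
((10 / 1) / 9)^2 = 100 / 81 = 1.23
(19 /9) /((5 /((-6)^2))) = 76 /5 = 15.20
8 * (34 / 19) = 272 / 19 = 14.32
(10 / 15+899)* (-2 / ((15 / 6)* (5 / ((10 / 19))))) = -21592 / 285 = -75.76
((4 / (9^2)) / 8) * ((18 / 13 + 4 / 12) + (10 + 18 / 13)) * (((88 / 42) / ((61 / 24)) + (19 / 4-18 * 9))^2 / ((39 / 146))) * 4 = 380397239250625 / 12836065788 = 29635.03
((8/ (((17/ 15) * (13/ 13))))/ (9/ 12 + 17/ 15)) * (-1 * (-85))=36000/ 113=318.58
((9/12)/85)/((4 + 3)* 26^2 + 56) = 1/542640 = 0.00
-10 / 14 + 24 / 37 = -17 / 259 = -0.07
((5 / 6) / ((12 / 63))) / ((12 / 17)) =595 / 96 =6.20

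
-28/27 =-1.04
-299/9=-33.22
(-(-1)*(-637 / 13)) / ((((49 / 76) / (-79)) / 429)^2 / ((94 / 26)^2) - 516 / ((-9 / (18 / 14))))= -29743980164802288 / 44746045962226663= -0.66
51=51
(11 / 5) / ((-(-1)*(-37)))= -0.06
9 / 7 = 1.29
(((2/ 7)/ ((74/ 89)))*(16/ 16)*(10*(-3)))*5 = -13350/ 259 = -51.54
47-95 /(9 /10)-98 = -1409 /9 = -156.56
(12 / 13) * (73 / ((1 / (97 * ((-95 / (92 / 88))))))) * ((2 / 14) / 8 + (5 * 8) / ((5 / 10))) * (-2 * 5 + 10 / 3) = 663156184900 / 2093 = 316844808.84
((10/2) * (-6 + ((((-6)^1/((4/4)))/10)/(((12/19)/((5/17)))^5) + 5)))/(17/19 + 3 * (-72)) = 11335037183885/481320345885696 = 0.02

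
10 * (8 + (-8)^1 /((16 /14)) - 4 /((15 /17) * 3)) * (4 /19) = -184 /171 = -1.08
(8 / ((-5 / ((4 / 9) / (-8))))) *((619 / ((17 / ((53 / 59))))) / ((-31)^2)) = 131228 / 43374735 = 0.00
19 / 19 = 1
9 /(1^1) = 9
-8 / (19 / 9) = -72 / 19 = -3.79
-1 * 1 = -1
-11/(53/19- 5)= 209/42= 4.98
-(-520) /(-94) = -260 /47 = -5.53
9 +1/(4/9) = 45/4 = 11.25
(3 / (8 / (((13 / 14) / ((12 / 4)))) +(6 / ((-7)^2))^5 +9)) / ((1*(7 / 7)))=3672178237 / 42653796295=0.09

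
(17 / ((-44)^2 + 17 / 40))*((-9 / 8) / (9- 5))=-255 / 103276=-0.00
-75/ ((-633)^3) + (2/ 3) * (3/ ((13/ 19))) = 2.92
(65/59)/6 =65/354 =0.18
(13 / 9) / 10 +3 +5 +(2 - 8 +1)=283 / 90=3.14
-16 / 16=-1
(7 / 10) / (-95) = -7 / 950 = -0.01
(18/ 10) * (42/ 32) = 189/ 80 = 2.36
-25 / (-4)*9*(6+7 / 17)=24525 / 68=360.66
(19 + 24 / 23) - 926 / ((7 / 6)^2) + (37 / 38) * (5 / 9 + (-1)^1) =-127331167 / 192717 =-660.72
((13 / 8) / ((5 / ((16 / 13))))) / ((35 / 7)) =2 / 25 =0.08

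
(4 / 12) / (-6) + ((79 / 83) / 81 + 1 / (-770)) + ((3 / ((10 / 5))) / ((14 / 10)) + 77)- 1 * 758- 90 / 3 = -3675327823 / 5176710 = -709.97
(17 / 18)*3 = 17 / 6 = 2.83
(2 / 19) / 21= 2 / 399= 0.01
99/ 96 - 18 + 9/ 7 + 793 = 174119/ 224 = 777.32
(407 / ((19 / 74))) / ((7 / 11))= 331298 / 133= 2490.96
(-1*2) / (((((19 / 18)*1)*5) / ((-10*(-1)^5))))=-72 / 19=-3.79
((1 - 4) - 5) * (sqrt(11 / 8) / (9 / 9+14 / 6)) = -3 * sqrt(22) / 5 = -2.81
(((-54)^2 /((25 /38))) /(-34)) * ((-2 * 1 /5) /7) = 110808 /14875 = 7.45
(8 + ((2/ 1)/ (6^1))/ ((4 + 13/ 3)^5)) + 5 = 126953206/ 9765625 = 13.00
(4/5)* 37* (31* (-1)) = -4588/5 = -917.60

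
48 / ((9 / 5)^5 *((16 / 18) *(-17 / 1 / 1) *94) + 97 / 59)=-8850000 / 4948370491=-0.00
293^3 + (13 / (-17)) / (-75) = 32071040188 / 1275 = 25153757.01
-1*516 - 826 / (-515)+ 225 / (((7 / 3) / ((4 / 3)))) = -1390898 / 3605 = -385.82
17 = 17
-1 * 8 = -8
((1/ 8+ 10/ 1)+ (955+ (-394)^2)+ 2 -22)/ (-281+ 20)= -416483/ 696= -598.40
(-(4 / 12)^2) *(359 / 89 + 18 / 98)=-18392 / 39249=-0.47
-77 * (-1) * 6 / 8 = 231 / 4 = 57.75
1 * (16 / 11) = 16 / 11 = 1.45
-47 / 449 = -0.10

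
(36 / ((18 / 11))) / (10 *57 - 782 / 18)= 198 / 4739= 0.04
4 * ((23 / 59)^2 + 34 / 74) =315000 / 128797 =2.45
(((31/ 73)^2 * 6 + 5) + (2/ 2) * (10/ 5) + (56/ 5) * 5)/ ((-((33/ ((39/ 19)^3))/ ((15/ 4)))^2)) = -30040659079379325/ 485369719707664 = -61.89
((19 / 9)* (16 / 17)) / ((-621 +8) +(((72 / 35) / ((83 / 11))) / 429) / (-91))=-1044730960 / 322316687907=-0.00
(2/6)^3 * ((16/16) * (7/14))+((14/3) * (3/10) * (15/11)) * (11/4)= 569/108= 5.27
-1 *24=-24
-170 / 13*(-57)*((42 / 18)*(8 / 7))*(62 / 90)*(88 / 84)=3524576 / 2457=1434.50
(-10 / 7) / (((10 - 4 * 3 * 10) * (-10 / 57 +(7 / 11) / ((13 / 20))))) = 741 / 45850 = 0.02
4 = 4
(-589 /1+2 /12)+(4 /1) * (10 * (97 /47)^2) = -5546237 /13254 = -418.46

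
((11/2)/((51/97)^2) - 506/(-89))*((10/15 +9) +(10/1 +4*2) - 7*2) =485588543/1388934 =349.61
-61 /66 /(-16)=61 /1056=0.06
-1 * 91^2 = -8281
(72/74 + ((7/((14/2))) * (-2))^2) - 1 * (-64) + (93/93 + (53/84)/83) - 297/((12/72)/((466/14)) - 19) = 586491514879/6850234020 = 85.62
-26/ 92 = -13/ 46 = -0.28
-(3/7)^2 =-9/49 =-0.18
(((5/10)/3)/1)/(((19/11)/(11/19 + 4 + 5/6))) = 6787/12996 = 0.52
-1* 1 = -1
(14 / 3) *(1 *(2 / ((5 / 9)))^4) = 489888 / 625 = 783.82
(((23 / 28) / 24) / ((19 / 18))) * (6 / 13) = 207 / 13832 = 0.01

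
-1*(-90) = 90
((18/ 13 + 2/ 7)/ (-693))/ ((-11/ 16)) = 2432/ 693693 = 0.00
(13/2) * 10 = 65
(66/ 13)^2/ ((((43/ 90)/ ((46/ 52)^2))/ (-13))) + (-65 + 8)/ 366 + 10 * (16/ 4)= -508.97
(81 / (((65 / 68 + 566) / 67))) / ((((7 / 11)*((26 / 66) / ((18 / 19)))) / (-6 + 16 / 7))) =-1607520816 / 11964281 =-134.36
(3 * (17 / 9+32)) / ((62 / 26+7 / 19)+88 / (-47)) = 115.44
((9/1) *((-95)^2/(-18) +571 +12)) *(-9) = -13221/2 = -6610.50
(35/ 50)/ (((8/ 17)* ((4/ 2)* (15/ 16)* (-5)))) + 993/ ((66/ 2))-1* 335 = -2516809/ 8250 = -305.07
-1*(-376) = 376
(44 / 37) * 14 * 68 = 41888 / 37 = 1132.11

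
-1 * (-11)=11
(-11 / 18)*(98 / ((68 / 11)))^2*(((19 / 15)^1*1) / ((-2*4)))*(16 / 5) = 60718889 / 780300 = 77.81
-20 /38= -10 /19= -0.53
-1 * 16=-16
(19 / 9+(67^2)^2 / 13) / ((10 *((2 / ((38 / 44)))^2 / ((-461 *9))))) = -1886385529841 / 15730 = -119922792.74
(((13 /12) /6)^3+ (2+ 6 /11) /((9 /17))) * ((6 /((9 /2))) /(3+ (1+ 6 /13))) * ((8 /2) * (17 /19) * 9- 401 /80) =10622276718287 /271470735360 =39.13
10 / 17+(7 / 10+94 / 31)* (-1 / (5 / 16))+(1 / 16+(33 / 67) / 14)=-1112956133 / 98865200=-11.26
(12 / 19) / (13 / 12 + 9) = 144 / 2299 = 0.06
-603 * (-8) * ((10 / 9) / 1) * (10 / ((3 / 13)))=696800 / 3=232266.67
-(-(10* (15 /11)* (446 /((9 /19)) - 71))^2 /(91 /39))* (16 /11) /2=43924886.41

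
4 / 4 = 1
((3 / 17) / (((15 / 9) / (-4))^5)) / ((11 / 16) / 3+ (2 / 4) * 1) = -35831808 / 1859375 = -19.27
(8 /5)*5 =8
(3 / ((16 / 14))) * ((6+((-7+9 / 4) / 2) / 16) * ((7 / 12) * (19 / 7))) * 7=697319 / 4096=170.24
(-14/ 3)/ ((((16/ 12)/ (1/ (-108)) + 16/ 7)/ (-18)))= -147/ 248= -0.59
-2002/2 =-1001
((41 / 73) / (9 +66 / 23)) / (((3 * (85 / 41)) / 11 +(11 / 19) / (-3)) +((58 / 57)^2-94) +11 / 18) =-921184638 / 1790683937861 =-0.00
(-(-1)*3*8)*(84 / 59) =2016 / 59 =34.17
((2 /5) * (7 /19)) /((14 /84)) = 84 /95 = 0.88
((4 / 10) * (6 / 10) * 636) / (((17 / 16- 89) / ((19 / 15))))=-128896 / 58625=-2.20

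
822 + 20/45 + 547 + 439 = 16276/9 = 1808.44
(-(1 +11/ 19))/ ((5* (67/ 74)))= -444/ 1273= -0.35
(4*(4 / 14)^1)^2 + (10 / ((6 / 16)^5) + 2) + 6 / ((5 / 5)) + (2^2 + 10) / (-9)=16148606 / 11907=1356.23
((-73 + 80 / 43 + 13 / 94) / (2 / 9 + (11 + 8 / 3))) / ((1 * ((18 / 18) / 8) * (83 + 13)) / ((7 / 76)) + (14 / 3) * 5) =-54240543 / 1629936500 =-0.03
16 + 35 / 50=167 / 10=16.70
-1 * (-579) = 579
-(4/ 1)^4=-256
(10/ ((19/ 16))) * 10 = 1600/ 19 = 84.21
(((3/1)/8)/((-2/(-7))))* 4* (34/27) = 119/18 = 6.61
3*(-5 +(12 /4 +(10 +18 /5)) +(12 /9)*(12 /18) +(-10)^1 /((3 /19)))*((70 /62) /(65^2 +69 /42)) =-224224 /5503089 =-0.04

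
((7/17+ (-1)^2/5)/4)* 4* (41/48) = 533/1020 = 0.52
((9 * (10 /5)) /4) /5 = 9 /10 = 0.90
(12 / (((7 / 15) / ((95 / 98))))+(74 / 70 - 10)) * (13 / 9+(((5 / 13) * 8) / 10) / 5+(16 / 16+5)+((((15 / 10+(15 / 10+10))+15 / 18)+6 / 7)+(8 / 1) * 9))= 21148279697 / 14045850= 1505.66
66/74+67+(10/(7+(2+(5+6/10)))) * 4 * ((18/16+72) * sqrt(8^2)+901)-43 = 11063633/2701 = 4096.12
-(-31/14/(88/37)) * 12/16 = 3441/4928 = 0.70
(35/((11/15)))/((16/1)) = 525/176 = 2.98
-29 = -29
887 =887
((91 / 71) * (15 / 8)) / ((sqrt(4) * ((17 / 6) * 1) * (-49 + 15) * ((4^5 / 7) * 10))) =-5733 / 672366592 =-0.00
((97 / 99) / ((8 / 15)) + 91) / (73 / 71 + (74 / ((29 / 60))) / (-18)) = -50464031 / 4064632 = -12.42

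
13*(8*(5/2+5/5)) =364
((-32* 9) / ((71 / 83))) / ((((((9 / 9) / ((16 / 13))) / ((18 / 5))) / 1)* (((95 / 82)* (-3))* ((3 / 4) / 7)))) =1756274688 / 438425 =4005.87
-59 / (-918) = 59 / 918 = 0.06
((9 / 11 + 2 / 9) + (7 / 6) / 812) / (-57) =-23929 / 1309176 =-0.02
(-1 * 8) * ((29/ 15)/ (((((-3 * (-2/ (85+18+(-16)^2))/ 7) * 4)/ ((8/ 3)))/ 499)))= -290924984/ 135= -2154999.88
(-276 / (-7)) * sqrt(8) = 552 * sqrt(2) / 7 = 111.52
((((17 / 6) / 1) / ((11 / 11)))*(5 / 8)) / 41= 85 / 1968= 0.04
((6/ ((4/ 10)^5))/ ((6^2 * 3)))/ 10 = 625/ 1152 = 0.54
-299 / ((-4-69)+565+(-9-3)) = -299 / 480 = -0.62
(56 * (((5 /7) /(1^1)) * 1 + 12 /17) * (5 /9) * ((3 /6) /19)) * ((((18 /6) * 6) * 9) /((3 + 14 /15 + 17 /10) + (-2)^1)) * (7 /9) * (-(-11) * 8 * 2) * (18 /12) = 374774400 /35207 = 10644.88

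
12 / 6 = 2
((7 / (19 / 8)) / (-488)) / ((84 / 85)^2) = -7225 / 1168272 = -0.01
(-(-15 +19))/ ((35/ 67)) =-268/ 35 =-7.66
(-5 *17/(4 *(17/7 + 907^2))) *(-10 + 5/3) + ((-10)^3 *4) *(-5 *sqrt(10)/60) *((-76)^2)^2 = 2975/13820544 + 33362176000 *sqrt(10)/3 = 35166821286.47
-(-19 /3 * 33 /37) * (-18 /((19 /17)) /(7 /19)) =-63954 /259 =-246.93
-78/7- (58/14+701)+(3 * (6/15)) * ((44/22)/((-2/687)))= -53924/35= -1540.69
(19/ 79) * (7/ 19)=7/ 79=0.09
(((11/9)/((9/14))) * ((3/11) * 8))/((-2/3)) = -56/9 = -6.22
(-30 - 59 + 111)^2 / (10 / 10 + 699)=0.69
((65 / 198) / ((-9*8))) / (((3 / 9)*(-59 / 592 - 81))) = 2405 / 14259267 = 0.00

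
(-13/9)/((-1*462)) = 13/4158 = 0.00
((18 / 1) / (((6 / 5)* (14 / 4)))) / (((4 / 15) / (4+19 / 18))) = 325 / 4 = 81.25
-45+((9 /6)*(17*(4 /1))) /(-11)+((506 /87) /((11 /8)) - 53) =-98612 /957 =-103.04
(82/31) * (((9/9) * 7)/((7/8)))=656/31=21.16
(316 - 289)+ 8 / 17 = 467 / 17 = 27.47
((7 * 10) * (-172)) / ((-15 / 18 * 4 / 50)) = 180600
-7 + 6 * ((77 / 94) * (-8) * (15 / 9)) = -3409 / 47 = -72.53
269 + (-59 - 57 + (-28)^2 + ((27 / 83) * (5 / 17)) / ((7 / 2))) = 9255019 / 9877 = 937.03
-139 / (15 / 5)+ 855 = 2426 / 3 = 808.67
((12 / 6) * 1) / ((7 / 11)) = 22 / 7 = 3.14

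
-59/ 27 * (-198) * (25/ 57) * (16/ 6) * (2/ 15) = 103840/ 1539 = 67.47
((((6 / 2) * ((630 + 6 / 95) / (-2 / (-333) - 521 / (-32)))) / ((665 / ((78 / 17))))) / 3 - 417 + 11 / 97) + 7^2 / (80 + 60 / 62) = -3775897860952686403 / 9076360935678050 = -416.01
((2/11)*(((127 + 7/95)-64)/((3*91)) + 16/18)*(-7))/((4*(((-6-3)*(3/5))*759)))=43568/501115329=0.00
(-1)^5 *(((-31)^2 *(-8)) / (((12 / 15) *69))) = 9610 / 69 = 139.28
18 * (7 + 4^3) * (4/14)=2556/7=365.14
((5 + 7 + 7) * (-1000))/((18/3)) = -3166.67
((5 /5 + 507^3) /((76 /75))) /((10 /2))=488714415 /19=25721811.32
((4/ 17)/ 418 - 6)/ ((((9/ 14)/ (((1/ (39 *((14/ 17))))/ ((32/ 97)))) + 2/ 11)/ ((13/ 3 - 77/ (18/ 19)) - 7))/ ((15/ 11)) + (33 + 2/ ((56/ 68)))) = -5467388801/ 32230983697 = -0.17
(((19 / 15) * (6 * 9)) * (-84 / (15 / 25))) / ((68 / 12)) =-28728 / 17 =-1689.88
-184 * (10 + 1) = -2024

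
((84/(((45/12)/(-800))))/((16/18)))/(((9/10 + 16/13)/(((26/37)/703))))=-68140800/7205047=-9.46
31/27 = 1.15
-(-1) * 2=2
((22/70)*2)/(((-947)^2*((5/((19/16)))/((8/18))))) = 209/2824948350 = 0.00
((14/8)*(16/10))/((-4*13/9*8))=-63/1040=-0.06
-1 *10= -10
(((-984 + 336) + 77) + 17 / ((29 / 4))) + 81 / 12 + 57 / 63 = -1366597 / 2436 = -561.00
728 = 728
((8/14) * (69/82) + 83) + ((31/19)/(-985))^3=157050087193739108/1881271130976125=83.48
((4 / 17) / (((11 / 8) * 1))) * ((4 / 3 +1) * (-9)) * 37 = -24864 / 187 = -132.96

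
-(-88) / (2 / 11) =484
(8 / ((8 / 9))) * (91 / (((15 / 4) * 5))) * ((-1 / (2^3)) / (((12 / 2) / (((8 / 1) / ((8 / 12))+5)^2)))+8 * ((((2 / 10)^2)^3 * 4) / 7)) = -410901907 / 1562500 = -262.98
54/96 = 0.56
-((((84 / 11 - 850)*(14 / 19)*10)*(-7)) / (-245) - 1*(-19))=33093 / 209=158.34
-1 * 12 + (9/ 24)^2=-759/ 64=-11.86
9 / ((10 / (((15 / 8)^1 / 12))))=9 / 64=0.14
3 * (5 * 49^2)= 36015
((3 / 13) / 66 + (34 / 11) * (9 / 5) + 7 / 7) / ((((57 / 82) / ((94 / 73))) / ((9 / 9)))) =36192914 / 2975115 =12.17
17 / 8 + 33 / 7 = 383 / 56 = 6.84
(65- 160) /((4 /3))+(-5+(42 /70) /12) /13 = -4656 /65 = -71.63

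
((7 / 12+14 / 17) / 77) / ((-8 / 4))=-41 / 4488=-0.01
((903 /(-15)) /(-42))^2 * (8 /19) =3698 /4275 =0.87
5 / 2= 2.50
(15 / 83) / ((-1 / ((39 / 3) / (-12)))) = 65 / 332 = 0.20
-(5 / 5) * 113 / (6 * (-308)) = 113 / 1848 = 0.06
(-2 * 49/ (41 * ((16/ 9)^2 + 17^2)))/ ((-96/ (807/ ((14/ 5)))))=152523/ 6209696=0.02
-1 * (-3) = 3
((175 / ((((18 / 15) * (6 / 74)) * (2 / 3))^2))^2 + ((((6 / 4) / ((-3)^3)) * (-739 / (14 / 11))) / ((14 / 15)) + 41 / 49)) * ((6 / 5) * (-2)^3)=-251108295372583 / 15120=-16607691492.90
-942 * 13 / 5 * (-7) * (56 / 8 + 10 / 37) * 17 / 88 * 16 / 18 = 130668902 / 6105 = 21403.59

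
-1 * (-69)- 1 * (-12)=81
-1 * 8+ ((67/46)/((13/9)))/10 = -47237/5980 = -7.90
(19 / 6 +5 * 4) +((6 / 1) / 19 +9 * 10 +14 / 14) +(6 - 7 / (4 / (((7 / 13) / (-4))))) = 1431233 / 11856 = 120.72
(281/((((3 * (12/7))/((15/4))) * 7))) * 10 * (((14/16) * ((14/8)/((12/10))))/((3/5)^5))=5378515625/1119744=4803.34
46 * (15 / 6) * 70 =8050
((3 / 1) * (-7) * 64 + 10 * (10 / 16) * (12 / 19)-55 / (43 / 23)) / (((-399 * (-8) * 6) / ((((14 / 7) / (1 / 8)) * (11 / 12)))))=-6153719 / 5867694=-1.05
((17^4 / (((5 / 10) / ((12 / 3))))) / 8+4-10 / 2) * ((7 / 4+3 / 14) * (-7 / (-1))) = 1148400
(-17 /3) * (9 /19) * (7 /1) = -357 /19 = -18.79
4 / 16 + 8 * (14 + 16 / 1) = 961 / 4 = 240.25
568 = 568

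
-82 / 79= -1.04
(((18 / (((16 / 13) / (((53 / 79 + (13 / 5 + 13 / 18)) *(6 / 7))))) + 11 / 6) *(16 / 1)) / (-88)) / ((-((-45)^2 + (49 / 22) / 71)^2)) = 190940361557 / 82993094879129295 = 0.00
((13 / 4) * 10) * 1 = 65 / 2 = 32.50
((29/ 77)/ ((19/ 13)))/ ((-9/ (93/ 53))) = -0.05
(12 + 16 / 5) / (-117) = -76 / 585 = -0.13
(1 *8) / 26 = 4 / 13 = 0.31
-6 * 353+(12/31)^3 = -63095610/29791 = -2117.94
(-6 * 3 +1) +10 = -7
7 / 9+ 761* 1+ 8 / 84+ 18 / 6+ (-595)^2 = 22351762 / 63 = 354789.87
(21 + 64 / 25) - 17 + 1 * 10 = 414 / 25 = 16.56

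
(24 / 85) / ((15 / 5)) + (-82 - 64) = -12402 / 85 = -145.91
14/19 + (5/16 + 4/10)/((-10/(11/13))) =133687/197600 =0.68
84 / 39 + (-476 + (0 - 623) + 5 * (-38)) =-16729 / 13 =-1286.85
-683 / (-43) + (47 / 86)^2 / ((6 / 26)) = 17.18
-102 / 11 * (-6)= 612 / 11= 55.64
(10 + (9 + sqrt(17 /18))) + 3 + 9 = sqrt(34) /6 + 31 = 31.97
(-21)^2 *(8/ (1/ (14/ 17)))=49392/ 17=2905.41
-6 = -6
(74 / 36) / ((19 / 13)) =481 / 342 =1.41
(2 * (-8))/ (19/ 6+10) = -96/ 79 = -1.22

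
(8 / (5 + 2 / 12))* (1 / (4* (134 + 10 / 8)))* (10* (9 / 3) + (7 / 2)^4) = 8643 / 16771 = 0.52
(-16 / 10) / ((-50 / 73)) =292 / 125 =2.34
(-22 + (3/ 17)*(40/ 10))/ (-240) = 181/ 2040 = 0.09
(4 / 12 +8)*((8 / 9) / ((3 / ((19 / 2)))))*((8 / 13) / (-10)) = -1520 / 1053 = -1.44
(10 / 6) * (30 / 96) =25 / 48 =0.52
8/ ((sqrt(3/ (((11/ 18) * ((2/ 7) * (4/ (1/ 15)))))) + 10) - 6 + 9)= 22880/ 37117 - 48 * sqrt(385)/ 37117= 0.59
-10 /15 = -2 /3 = -0.67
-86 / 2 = -43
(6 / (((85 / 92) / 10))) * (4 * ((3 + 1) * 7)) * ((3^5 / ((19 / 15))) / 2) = 697673.31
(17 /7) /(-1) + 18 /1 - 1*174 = -1109 /7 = -158.43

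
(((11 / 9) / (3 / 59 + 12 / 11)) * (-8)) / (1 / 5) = -285560 / 6669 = -42.82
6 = 6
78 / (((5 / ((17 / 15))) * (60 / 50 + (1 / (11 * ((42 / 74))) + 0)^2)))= 23585562 / 1635055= 14.42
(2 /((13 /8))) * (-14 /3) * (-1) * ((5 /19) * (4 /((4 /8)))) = 8960 /741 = 12.09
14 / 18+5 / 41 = 0.90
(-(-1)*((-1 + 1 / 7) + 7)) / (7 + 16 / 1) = 43 / 161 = 0.27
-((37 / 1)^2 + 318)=-1687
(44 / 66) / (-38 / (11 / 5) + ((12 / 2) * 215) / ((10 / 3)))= 22 / 12201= 0.00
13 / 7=1.86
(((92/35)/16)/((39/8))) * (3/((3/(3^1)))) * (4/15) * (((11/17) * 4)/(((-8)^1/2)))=-2024/116025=-0.02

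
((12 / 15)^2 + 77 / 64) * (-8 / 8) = -2949 / 1600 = -1.84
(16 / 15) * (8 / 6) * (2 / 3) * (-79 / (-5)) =10112 / 675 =14.98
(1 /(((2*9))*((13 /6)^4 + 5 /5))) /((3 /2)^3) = 64 /89571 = 0.00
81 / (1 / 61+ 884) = 0.09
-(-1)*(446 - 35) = 411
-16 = -16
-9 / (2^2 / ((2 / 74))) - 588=-87033 / 148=-588.06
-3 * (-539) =1617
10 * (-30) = -300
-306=-306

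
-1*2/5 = -2/5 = -0.40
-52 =-52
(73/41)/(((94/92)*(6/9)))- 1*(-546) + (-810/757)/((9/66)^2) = 716344383/1458739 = 491.07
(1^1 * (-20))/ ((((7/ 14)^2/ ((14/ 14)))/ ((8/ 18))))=-320/ 9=-35.56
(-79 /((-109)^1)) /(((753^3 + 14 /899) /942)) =66901782 /41838019527533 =0.00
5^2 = 25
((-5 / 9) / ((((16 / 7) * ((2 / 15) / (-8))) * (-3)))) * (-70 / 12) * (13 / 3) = 79625 / 648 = 122.88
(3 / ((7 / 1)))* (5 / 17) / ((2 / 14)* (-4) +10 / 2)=15 / 527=0.03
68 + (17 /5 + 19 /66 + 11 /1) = 27287 /330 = 82.69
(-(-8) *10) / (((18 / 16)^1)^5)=2621440 / 59049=44.39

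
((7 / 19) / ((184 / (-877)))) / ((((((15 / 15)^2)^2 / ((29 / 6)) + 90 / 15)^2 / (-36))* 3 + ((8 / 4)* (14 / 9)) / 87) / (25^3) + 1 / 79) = -172069743234375 / 1220460322808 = -140.99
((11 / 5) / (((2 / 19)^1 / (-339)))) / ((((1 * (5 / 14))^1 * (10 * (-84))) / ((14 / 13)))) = 165319 / 6500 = 25.43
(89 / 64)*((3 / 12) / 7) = 89 / 1792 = 0.05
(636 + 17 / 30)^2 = 364695409 / 900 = 405217.12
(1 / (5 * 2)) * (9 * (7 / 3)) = 2.10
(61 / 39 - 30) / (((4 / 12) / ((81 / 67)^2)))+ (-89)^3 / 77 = -41700139406 / 4493489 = -9280.12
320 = 320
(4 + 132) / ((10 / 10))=136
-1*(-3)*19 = 57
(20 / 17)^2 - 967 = -279063 / 289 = -965.62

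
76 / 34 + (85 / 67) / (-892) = 2269587 / 1015988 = 2.23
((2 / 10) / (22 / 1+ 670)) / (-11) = -1 / 38060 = -0.00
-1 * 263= -263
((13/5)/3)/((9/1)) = 13/135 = 0.10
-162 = -162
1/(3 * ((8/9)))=3/8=0.38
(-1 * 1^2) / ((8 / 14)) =-7 / 4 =-1.75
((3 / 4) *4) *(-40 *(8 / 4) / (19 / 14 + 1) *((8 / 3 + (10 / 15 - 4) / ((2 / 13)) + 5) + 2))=13440 / 11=1221.82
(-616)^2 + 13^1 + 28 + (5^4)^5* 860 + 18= 82015991211317015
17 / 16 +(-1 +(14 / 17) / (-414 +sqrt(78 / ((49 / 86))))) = 2877391 / 47552944- 49 *sqrt(1677) / 35664708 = 0.06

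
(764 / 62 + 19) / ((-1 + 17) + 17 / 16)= 15536 / 8463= 1.84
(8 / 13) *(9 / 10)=36 / 65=0.55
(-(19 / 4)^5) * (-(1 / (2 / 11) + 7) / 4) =61902475 / 8192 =7556.45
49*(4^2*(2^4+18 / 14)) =13552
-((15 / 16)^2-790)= 789.12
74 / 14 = 37 / 7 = 5.29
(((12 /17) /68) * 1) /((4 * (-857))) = -3 /990692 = -0.00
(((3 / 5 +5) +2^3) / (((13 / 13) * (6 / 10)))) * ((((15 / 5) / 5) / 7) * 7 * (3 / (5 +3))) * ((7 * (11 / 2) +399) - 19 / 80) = 1784031 / 800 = 2230.04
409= 409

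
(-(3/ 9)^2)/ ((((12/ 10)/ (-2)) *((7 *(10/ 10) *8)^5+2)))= 5/ 14869758006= 0.00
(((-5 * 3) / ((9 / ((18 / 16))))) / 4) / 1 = -15 / 32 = -0.47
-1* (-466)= 466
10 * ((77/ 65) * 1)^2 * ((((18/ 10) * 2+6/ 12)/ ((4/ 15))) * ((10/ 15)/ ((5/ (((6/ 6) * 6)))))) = 729267/ 4225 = 172.61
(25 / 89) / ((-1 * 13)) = -0.02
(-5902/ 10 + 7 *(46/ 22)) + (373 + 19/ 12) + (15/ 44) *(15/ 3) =-65761/ 330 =-199.28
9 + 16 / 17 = 169 / 17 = 9.94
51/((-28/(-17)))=867/28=30.96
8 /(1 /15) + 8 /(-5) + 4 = 612 /5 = 122.40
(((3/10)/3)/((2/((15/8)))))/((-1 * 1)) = -3/32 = -0.09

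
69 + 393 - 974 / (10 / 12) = -3534 / 5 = -706.80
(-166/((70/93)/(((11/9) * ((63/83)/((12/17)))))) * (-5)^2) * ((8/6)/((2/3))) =-28985/2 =-14492.50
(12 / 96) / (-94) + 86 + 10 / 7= 460217 / 5264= 87.43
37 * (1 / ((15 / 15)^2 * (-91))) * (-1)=37 / 91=0.41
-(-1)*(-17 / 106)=-17 / 106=-0.16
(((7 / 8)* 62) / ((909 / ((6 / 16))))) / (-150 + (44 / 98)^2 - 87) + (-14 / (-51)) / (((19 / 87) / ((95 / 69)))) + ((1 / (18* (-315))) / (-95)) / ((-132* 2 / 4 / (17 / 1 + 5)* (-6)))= 3013787145149745359 / 1741559204392408800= 1.73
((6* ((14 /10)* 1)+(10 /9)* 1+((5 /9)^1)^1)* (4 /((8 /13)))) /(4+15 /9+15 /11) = 9.31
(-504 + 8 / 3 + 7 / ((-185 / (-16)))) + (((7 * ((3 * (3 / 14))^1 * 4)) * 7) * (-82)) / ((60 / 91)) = -1794973 / 111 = -16170.93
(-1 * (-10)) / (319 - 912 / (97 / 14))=194 / 3635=0.05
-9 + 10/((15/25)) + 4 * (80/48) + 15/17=776/51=15.22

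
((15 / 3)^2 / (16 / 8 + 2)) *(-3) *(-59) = 1106.25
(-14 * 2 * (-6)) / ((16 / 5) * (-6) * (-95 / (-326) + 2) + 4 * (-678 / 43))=-245315 / 156337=-1.57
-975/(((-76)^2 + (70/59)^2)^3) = -3163540023075/625702300983499668032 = -0.00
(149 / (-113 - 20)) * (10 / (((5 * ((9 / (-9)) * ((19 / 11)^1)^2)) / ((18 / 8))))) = 162261 / 96026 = 1.69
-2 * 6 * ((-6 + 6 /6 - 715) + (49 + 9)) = 7944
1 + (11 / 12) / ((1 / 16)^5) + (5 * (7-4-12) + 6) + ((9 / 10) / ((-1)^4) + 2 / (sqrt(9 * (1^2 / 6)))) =2 * sqrt(6) / 3 + 28834727 / 30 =961159.20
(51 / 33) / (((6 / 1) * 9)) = 17 / 594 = 0.03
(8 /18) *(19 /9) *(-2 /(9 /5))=-760 /729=-1.04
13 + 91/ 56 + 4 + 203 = 1773/ 8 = 221.62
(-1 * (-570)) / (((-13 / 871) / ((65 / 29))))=-2482350 / 29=-85598.28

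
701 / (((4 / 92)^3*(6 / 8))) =11372089.33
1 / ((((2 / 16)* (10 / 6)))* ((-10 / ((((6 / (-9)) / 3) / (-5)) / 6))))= -4 / 1125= -0.00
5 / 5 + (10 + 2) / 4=4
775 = 775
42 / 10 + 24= 141 / 5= 28.20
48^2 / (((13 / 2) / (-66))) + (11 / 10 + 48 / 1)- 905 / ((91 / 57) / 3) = -25045.97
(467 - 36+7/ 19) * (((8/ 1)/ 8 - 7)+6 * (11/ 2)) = 221292/ 19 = 11646.95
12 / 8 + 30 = 63 / 2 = 31.50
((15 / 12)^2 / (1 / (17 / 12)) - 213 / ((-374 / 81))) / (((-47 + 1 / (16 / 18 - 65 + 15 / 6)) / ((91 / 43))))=-175171466197 / 80499029952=-2.18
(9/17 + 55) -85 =-501/17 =-29.47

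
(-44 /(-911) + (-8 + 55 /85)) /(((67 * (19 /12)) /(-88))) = 119462112 /19714951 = 6.06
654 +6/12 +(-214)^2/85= 202857/170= 1193.28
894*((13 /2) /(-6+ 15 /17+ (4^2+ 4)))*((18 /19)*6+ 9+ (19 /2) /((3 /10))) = 86998418 /4807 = 18098.28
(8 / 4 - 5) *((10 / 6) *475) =-2375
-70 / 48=-35 / 24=-1.46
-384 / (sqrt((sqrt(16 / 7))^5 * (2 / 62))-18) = 384 / (-32 * sqrt(31) * 7^(3 / 4) / 1519 + 18) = 21.95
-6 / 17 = -0.35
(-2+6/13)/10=-2/13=-0.15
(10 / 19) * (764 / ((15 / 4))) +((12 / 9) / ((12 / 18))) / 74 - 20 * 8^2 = -2473319 / 2109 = -1172.74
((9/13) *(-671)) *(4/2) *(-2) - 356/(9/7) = 185008/117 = 1581.26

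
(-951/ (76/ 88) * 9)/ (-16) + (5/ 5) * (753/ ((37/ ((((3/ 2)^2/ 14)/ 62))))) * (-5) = 1511200827/ 2440816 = 619.14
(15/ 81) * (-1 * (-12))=20/ 9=2.22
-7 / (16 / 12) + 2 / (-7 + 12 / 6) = -113 / 20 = -5.65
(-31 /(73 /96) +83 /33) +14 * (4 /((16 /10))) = -3.25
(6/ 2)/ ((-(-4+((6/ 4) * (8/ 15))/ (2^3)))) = 10/ 13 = 0.77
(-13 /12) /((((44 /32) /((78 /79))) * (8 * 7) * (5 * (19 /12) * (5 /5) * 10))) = -0.00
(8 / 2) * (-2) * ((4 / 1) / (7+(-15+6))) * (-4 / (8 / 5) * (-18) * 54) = 38880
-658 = -658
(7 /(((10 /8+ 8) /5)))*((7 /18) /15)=98 /999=0.10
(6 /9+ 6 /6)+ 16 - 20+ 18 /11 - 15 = -518 /33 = -15.70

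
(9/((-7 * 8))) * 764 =-1719/14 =-122.79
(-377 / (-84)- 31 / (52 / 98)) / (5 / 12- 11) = 5.10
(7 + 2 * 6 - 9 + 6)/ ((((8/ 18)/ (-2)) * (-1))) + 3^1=75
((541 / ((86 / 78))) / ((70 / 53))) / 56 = 1118247 / 168560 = 6.63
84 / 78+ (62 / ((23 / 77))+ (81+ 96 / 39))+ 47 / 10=887443 / 2990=296.80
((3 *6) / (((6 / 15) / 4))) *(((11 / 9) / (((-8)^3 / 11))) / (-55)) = 11 / 128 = 0.09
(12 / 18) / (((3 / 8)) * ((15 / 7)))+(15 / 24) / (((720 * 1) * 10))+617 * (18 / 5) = 76793347 / 34560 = 2222.03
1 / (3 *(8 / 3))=1 / 8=0.12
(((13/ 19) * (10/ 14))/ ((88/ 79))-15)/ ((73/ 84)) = -511275/ 30514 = -16.76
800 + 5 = 805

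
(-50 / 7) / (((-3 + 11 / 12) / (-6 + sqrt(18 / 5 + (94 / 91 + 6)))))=-144 / 7 + 24 * sqrt(2201290) / 3185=-9.39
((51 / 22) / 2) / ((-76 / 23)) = -1173 / 3344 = -0.35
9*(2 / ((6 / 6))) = 18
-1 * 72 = -72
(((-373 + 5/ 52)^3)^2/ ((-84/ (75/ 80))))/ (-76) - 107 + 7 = 265809955284285817599152005/ 673149717839872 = 394874941249.72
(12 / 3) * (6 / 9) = 8 / 3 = 2.67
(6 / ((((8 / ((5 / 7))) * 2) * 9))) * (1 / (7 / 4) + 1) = 0.05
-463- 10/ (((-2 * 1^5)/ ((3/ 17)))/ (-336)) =-12911/ 17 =-759.47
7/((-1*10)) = -7/10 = -0.70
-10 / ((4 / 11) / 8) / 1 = -220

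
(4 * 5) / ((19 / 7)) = 7.37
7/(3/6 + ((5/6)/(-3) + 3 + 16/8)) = 1.34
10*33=330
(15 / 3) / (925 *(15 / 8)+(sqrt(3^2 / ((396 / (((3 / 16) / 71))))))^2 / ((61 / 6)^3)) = 1772721610 / 614912808489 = 0.00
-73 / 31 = -2.35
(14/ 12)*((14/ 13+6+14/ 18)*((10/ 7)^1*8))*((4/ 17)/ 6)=73520/ 17901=4.11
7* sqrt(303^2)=2121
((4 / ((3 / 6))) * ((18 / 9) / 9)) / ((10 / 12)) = 32 / 15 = 2.13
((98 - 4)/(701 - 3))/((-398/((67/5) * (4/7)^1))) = -6298/2430785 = -0.00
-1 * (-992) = 992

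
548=548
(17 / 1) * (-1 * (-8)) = 136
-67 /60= -1.12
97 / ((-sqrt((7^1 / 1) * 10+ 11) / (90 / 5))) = -194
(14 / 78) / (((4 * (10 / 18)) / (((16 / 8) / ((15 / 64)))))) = 224 / 325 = 0.69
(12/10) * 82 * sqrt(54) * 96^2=13602816 * sqrt(6)/5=6663991.65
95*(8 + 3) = 1045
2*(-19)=-38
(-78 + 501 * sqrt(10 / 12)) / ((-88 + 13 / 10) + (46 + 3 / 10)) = -9.39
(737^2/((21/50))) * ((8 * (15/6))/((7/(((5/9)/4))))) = 678961250/1323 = 513198.22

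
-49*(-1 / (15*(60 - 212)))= -49 / 2280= -0.02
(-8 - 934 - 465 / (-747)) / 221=-18031 / 4233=-4.26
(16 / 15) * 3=16 / 5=3.20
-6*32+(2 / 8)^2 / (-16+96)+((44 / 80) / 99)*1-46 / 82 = -192.55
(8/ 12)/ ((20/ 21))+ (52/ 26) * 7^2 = 987/ 10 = 98.70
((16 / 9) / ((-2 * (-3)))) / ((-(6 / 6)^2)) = -8 / 27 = -0.30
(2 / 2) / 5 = 1 / 5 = 0.20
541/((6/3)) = 541/2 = 270.50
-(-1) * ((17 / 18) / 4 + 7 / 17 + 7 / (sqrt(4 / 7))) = 9.91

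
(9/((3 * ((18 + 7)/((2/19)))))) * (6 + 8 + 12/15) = 444/2375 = 0.19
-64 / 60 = -16 / 15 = -1.07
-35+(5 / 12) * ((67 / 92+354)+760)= 158045 / 368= 429.47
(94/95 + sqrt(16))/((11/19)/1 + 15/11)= 2.57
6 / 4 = 3 / 2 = 1.50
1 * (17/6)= 17/6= 2.83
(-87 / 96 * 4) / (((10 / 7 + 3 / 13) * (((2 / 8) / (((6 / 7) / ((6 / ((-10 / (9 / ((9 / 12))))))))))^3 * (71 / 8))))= 377000 / 14183883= 0.03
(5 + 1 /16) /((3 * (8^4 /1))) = 27 /65536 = 0.00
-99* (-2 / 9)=22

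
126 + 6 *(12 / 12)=132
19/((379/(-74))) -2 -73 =-29831/379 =-78.71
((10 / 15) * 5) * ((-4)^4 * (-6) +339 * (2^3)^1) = 3920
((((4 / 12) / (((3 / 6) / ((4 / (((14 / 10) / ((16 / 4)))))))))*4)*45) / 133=9600 / 931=10.31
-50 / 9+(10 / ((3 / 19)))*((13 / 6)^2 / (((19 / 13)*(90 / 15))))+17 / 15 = 47761 / 1620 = 29.48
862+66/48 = 863.38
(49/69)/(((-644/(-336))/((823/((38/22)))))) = 1774388/10051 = 176.54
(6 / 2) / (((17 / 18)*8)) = 27 / 68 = 0.40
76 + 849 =925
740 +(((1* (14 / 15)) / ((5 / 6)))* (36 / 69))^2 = 244775396 / 330625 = 740.34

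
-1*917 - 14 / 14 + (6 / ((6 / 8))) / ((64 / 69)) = -7275 / 8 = -909.38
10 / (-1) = -10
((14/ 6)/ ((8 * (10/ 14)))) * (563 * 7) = 193109/ 120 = 1609.24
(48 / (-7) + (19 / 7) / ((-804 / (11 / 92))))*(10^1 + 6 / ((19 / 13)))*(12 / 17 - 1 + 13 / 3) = -52245617 / 133722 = -390.70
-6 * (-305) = 1830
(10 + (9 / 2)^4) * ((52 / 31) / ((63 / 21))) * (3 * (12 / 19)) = 445.02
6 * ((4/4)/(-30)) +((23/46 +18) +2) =203/10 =20.30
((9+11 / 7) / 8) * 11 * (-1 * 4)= -407 / 7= -58.14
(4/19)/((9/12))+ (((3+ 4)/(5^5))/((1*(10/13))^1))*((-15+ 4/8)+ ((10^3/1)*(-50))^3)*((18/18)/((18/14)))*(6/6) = -1008583333332450329/3562500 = -283111111110.86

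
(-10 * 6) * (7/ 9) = -140/ 3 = -46.67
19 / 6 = 3.17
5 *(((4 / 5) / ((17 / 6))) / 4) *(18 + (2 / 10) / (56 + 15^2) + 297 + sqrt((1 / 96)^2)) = 111.18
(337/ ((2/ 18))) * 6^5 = 23584608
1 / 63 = 0.02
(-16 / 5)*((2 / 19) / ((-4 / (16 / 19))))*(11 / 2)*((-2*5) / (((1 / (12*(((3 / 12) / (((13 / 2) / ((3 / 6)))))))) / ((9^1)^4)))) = -27713664 / 4693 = -5905.32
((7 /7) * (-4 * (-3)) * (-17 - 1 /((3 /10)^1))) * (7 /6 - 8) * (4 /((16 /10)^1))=12505 /3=4168.33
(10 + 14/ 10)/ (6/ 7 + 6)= 133/ 80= 1.66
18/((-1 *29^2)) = -18/841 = -0.02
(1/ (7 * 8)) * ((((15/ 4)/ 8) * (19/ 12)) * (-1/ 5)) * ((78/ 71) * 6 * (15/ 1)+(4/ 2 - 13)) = -118541/ 508928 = -0.23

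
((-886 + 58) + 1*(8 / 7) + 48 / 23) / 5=-132788 / 805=-164.95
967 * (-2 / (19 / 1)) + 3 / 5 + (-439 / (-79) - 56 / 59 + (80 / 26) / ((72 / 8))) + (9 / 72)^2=-319045532249 / 3315648960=-96.22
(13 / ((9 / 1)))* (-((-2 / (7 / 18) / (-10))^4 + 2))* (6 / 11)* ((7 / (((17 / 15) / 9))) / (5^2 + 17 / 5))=-363428442 / 113850275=-3.19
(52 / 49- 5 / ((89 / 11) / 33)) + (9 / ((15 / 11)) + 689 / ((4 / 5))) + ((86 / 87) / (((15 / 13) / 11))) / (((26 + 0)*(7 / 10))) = 19327806517 / 22764420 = 849.04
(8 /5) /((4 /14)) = 28 /5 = 5.60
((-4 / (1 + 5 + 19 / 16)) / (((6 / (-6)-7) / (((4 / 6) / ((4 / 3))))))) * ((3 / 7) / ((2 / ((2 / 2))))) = 6 / 805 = 0.01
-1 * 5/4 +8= 27/4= 6.75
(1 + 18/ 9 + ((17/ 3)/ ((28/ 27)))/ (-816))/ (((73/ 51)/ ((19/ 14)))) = 1299429/ 457856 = 2.84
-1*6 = -6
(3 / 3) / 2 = 1 / 2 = 0.50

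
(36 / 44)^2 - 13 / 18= -115 / 2178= -0.05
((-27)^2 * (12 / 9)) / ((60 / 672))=54432 / 5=10886.40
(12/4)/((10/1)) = 3/10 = 0.30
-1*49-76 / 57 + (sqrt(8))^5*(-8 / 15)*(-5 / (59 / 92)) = -151 / 3 + 94208*sqrt(2) / 177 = 702.38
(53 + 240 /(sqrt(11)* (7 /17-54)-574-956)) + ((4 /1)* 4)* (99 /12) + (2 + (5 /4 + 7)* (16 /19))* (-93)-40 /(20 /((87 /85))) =-699851396563189 /1077836414935 + 3716880* sqrt(11) /667390969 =-649.29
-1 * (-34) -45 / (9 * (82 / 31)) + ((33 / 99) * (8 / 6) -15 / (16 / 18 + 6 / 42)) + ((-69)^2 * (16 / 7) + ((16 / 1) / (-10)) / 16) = 1830089323 / 167895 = 10900.20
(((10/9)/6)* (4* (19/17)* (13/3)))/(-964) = -1235/331857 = -0.00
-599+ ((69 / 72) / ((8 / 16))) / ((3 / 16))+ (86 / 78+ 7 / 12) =-274759 / 468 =-587.09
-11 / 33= -0.33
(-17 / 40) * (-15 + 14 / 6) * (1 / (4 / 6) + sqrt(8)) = 323 / 40 + 323 * sqrt(2) / 30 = 23.30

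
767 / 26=59 / 2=29.50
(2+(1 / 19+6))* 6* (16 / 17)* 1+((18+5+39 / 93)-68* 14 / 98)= 243994 / 4123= 59.18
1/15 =0.07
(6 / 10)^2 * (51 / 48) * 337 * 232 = 1495269 / 50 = 29905.38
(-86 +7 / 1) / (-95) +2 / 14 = 648 / 665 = 0.97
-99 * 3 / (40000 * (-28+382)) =-99 / 4720000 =-0.00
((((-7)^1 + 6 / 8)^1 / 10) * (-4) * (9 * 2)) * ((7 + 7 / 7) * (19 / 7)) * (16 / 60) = 260.57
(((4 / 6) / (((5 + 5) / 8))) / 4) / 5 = 2 / 75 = 0.03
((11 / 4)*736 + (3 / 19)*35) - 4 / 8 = 77103 / 38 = 2029.03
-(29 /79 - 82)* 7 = 571.43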